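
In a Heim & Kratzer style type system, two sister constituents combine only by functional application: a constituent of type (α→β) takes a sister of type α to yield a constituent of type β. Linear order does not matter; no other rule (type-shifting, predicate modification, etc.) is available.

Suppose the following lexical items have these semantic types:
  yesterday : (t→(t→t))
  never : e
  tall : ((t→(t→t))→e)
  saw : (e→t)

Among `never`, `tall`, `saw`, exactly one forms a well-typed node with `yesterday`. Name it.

never : e — does not combine with yesterday.
tall — combines: tall : ((t→(t→t))→e) takes yesterday : (t→(t→t)) as argument, giving e.
saw : (e→t) — does not combine with yesterday.

tall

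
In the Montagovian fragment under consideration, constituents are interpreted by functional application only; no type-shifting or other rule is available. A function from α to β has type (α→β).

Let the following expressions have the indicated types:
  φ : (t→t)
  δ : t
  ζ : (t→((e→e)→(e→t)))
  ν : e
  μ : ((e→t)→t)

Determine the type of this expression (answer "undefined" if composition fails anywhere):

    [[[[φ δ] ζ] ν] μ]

undefined

[φ δ]: functor φ : (t→t), argument δ : t; result t.
[[φ δ] ζ]: functor ζ : (t→((e→e)→(e→t))), argument [φ δ] : t; result ((e→e)→(e→t)).
[[[φ δ] ζ] ν]: ((e→e)→(e→t)) with e — neither is a function whose domain matches the other; composition fails here.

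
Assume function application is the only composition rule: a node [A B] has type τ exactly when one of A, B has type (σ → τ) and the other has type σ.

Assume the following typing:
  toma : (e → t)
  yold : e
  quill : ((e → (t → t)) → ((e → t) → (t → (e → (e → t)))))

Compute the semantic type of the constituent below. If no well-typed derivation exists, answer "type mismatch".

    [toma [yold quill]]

At [yold quill]: neither e nor ((e → (t → t)) → ((e → t) → (t → (e → (e → t))))) can take the other as argument; the node is ill-typed.

type mismatch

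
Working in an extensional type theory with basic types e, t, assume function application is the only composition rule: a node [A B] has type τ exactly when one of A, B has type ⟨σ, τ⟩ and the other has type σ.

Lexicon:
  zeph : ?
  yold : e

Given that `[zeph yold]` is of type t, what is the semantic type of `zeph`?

⟨e, t⟩

[zeph yold] must have type t. The sister yold has type e; that is not a function onto t, so zeph must be the functor, of type ⟨e, t⟩.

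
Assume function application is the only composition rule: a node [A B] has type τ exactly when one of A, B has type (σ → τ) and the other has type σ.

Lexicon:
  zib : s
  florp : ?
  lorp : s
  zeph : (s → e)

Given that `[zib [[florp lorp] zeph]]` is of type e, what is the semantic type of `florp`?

(s → ((s → e) → (s → e)))

[zib [[florp lorp] zeph]] must have type e. The sister zib has type s; that is not a function onto e, so [[florp lorp] zeph] must be the functor, of type (s → e).
[[florp lorp] zeph] must have type (s → e). The sister zeph has type (s → e); that is not a function onto (s → e), so [florp lorp] must be the functor, of type ((s → e) → (s → e)).
[florp lorp] must have type ((s → e) → (s → e)). The sister lorp has type s; that is not a function onto ((s → e) → (s → e)), so florp must be the functor, of type (s → ((s → e) → (s → e))).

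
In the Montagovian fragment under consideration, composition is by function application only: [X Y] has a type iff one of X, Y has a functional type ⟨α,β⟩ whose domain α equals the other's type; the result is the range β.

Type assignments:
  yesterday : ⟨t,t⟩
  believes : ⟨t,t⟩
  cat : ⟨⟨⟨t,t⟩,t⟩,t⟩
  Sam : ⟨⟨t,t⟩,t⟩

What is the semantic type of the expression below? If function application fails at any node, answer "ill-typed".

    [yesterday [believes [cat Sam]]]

t

At [cat Sam], cat : ⟨⟨⟨t,t⟩,t⟩,t⟩ takes Sam : ⟨⟨t,t⟩,t⟩, giving t.
At [believes [cat Sam]], believes : ⟨t,t⟩ takes [cat Sam] : t, giving t.
At [yesterday [believes [cat Sam]]], yesterday : ⟨t,t⟩ takes [believes [cat Sam]] : t, giving t.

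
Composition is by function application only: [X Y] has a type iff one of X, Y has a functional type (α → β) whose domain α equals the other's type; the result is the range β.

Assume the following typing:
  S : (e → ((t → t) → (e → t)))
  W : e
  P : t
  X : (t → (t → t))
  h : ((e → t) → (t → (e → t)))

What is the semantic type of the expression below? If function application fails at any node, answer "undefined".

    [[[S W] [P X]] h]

[S W] — S of type (e → ((t → t) → (e → t))) combines with W of type e: type ((t → t) → (e → t)).
[P X] — X of type (t → (t → t)) combines with P of type t: type (t → t).
[[S W] [P X]] — [S W] of type ((t → t) → (e → t)) combines with [P X] of type (t → t): type (e → t).
[[[S W] [P X]] h] — h of type ((e → t) → (t → (e → t))) combines with [[S W] [P X]] of type (e → t): type (t → (e → t)).

(t → (e → t))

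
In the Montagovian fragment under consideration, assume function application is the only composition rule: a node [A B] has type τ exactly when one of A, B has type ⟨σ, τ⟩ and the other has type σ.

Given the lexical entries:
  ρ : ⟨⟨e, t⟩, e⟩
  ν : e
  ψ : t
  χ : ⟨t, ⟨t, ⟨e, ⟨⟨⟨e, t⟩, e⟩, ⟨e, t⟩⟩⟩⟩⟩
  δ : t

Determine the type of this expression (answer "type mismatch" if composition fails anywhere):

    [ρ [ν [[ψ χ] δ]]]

⟨e, t⟩

[ψ χ]: functor χ : ⟨t, ⟨t, ⟨e, ⟨⟨⟨e, t⟩, e⟩, ⟨e, t⟩⟩⟩⟩⟩, argument ψ : t; result ⟨t, ⟨e, ⟨⟨⟨e, t⟩, e⟩, ⟨e, t⟩⟩⟩⟩.
[[ψ χ] δ]: functor [ψ χ] : ⟨t, ⟨e, ⟨⟨⟨e, t⟩, e⟩, ⟨e, t⟩⟩⟩⟩, argument δ : t; result ⟨e, ⟨⟨⟨e, t⟩, e⟩, ⟨e, t⟩⟩⟩.
[ν [[ψ χ] δ]]: functor [[ψ χ] δ] : ⟨e, ⟨⟨⟨e, t⟩, e⟩, ⟨e, t⟩⟩⟩, argument ν : e; result ⟨⟨⟨e, t⟩, e⟩, ⟨e, t⟩⟩.
[ρ [ν [[ψ χ] δ]]]: functor [ν [[ψ χ] δ]] : ⟨⟨⟨e, t⟩, e⟩, ⟨e, t⟩⟩, argument ρ : ⟨⟨e, t⟩, e⟩; result ⟨e, t⟩.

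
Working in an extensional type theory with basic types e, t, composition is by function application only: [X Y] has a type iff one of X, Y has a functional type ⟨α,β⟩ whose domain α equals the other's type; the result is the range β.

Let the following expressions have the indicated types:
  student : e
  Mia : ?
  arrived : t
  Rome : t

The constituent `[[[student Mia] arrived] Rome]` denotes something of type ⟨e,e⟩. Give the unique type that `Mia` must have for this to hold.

⟨e,⟨t,⟨t,⟨e,e⟩⟩⟩⟩

[[[student Mia] arrived] Rome] is required to be ⟨e,e⟩. Rome : t cannot yield ⟨e,e⟩ as functor, so [[student Mia] arrived] : ⟨t,⟨e,e⟩⟩.
[[student Mia] arrived] is required to be ⟨t,⟨e,e⟩⟩. arrived : t cannot yield ⟨t,⟨e,e⟩⟩ as functor, so [student Mia] : ⟨t,⟨t,⟨e,e⟩⟩⟩.
[student Mia] is required to be ⟨t,⟨t,⟨e,e⟩⟩⟩. student : e cannot yield ⟨t,⟨t,⟨e,e⟩⟩⟩ as functor, so Mia : ⟨e,⟨t,⟨t,⟨e,e⟩⟩⟩⟩.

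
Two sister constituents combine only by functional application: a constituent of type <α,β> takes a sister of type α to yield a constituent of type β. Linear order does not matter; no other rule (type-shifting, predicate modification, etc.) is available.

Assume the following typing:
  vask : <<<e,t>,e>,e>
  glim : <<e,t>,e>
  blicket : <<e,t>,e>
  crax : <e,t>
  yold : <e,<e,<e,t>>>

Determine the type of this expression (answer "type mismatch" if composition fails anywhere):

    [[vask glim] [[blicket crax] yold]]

<e,t>

[vask glim]: vask is <<<e,t>,e>,e>, glim is <<e,t>,e>; result e.
[blicket crax]: blicket is <<e,t>,e>, crax is <e,t>; result e.
[[blicket crax] yold]: yold is <e,<e,<e,t>>>, [blicket crax] is e; result <e,<e,t>>.
[[vask glim] [[blicket crax] yold]]: [[blicket crax] yold] is <e,<e,t>>, [vask glim] is e; result <e,t>.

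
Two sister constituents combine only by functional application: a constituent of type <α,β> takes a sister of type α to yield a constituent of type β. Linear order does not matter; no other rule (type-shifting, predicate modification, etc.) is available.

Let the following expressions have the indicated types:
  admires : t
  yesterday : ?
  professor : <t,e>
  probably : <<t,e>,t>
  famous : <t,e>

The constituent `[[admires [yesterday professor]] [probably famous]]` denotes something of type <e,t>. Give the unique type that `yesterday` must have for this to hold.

For [[admires [yesterday professor]] [probably famous]] to have type <e,t> with [probably famous] of type t, [admires [yesterday professor]] must be the function: [admires [yesterday professor]] : <t,<e,t>>.
For [admires [yesterday professor]] to have type <t,<e,t>> with admires of type t, [yesterday professor] must be the function: [yesterday professor] : <t,<t,<e,t>>>.
For [yesterday professor] to have type <t,<t,<e,t>>> with professor of type <t,e>, yesterday must be the function: yesterday : <<t,e>,<t,<t,<e,t>>>>.

<<t,e>,<t,<t,<e,t>>>>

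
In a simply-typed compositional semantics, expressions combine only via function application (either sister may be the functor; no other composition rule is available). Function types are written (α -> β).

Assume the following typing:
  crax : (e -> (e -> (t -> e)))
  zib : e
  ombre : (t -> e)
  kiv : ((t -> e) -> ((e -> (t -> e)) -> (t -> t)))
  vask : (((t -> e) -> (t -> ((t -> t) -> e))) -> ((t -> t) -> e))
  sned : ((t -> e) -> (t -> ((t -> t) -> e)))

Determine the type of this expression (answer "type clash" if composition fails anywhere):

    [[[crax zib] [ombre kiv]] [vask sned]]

[crax zib]: functor crax : (e -> (e -> (t -> e))), argument zib : e; result (e -> (t -> e)).
[ombre kiv]: functor kiv : ((t -> e) -> ((e -> (t -> e)) -> (t -> t))), argument ombre : (t -> e); result ((e -> (t -> e)) -> (t -> t)).
[[crax zib] [ombre kiv]]: functor [ombre kiv] : ((e -> (t -> e)) -> (t -> t)), argument [crax zib] : (e -> (t -> e)); result (t -> t).
[vask sned]: functor vask : (((t -> e) -> (t -> ((t -> t) -> e))) -> ((t -> t) -> e)), argument sned : ((t -> e) -> (t -> ((t -> t) -> e))); result ((t -> t) -> e).
[[[crax zib] [ombre kiv]] [vask sned]]: functor [vask sned] : ((t -> t) -> e), argument [[crax zib] [ombre kiv]] : (t -> t); result e.

e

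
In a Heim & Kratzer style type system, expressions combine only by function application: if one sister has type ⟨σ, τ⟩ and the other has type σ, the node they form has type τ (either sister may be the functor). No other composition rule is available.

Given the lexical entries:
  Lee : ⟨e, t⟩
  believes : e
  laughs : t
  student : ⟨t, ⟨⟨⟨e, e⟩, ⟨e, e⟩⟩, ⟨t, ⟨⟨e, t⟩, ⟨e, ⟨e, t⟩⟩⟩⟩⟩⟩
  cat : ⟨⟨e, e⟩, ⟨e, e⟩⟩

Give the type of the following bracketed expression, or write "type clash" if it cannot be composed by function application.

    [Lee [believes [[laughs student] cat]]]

type clash

At [laughs student], student : ⟨t, ⟨⟨⟨e, e⟩, ⟨e, e⟩⟩, ⟨t, ⟨⟨e, t⟩, ⟨e, ⟨e, t⟩⟩⟩⟩⟩⟩ takes laughs : t, giving ⟨⟨⟨e, e⟩, ⟨e, e⟩⟩, ⟨t, ⟨⟨e, t⟩, ⟨e, ⟨e, t⟩⟩⟩⟩⟩.
At [[laughs student] cat], [laughs student] : ⟨⟨⟨e, e⟩, ⟨e, e⟩⟩, ⟨t, ⟨⟨e, t⟩, ⟨e, ⟨e, t⟩⟩⟩⟩⟩ takes cat : ⟨⟨e, e⟩, ⟨e, e⟩⟩, giving ⟨t, ⟨⟨e, t⟩, ⟨e, ⟨e, t⟩⟩⟩⟩.
[believes [[laughs student] cat]]: e and ⟨t, ⟨⟨e, t⟩, ⟨e, ⟨e, t⟩⟩⟩⟩ cannot combine by function application — type clash.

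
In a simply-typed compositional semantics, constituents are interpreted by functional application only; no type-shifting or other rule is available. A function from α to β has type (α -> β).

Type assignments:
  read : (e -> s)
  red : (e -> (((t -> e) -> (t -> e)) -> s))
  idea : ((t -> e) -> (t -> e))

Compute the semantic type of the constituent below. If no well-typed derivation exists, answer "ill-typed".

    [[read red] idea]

ill-typed

[read red]: (e -> s) with (e -> (((t -> e) -> (t -> e)) -> s)) — neither is a function whose domain matches the other; composition fails here.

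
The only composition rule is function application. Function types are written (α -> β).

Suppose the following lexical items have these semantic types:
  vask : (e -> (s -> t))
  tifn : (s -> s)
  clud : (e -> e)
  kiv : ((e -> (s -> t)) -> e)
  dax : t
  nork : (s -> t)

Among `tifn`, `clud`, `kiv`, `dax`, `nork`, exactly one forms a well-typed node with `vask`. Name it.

kiv

tifn : (s -> s) — vask needs e; tifn needs s; neither fits.
clud : (e -> e) — vask needs e; clud needs e; neither fits.
kiv — combines: kiv : ((e -> (s -> t)) -> e) takes vask : (e -> (s -> t)) as argument, giving e.
dax : t — vask needs e; dax needs nothing (atomic); neither fits.
nork : (s -> t) — vask needs e; nork needs s; neither fits.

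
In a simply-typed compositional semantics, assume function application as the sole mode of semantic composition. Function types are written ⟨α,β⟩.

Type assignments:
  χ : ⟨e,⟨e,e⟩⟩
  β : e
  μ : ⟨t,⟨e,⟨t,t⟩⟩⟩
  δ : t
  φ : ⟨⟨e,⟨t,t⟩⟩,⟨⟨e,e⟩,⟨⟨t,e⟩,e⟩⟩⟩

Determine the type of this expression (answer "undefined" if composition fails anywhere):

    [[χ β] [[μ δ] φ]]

⟨⟨t,e⟩,e⟩

[χ β]: ⟨e,⟨e,e⟩⟩ applied to e yields ⟨e,e⟩.
[μ δ]: ⟨t,⟨e,⟨t,t⟩⟩⟩ applied to t yields ⟨e,⟨t,t⟩⟩.
[[μ δ] φ]: ⟨⟨e,⟨t,t⟩⟩,⟨⟨e,e⟩,⟨⟨t,e⟩,e⟩⟩⟩ applied to ⟨e,⟨t,t⟩⟩ yields ⟨⟨e,e⟩,⟨⟨t,e⟩,e⟩⟩.
[[χ β] [[μ δ] φ]]: ⟨⟨e,e⟩,⟨⟨t,e⟩,e⟩⟩ applied to ⟨e,e⟩ yields ⟨⟨t,e⟩,e⟩.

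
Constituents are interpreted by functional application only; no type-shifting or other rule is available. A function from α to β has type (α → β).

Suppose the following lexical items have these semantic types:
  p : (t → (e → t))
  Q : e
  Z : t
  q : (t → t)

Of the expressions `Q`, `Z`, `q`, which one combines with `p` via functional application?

Q : e — p needs t; Q needs nothing (atomic); neither fits.
Z — combines: p : (t → (e → t)) takes Z : t as argument, giving (e → t).
q : (t → t) — p needs t; q needs t; neither fits.

Z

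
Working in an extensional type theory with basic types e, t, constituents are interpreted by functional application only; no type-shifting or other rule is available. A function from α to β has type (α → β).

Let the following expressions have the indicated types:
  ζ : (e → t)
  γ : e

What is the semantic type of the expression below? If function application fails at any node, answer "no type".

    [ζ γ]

t

[ζ γ]: (e → t) applied to e yields t.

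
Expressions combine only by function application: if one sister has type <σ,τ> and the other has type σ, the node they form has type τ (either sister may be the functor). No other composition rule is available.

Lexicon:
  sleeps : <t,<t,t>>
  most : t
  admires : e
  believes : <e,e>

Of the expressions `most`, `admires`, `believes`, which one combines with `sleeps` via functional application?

most — combines: sleeps : <t,<t,t>> takes most : t as argument, giving <t,t>.
admires : e — does not combine with sleeps.
believes : <e,e> — does not combine with sleeps.

most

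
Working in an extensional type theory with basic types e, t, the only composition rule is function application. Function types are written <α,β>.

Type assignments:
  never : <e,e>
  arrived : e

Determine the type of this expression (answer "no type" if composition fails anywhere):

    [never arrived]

[never arrived]: never is <e,e>, arrived is e; result e.

e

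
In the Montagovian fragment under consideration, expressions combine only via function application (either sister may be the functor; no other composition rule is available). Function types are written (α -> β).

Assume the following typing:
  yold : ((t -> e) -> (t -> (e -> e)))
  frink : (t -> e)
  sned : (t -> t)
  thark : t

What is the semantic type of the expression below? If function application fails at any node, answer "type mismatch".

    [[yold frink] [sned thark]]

[yold frink]: functor yold : ((t -> e) -> (t -> (e -> e))), argument frink : (t -> e); result (t -> (e -> e)).
[sned thark]: functor sned : (t -> t), argument thark : t; result t.
[[yold frink] [sned thark]]: functor [yold frink] : (t -> (e -> e)), argument [sned thark] : t; result (e -> e).

(e -> e)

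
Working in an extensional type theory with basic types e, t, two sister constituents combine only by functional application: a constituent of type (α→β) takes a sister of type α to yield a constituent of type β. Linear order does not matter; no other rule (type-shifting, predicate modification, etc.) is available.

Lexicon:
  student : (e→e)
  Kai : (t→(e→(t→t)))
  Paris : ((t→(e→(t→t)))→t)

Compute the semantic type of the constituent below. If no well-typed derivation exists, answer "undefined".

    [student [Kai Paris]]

[Kai Paris] — Paris of type ((t→(e→(t→t)))→t) combines with Kai of type (t→(e→(t→t))): type t.
At [student [Kai Paris]]: neither (e→e) nor t can take the other as argument; the node is ill-typed.

undefined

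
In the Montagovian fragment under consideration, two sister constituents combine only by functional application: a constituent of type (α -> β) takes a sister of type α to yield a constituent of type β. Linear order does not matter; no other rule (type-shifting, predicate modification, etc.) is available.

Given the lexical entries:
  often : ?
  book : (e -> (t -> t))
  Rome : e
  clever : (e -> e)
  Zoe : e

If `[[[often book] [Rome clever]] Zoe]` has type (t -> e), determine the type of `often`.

For [[[often book] [Rome clever]] Zoe] to have type (t -> e) with Zoe of type e, [[often book] [Rome clever]] must be the function: [[often book] [Rome clever]] : (e -> (t -> e)).
For [[often book] [Rome clever]] to have type (e -> (t -> e)) with [Rome clever] of type e, [often book] must be the function: [often book] : (e -> (e -> (t -> e))).
For [often book] to have type (e -> (e -> (t -> e))) with book of type (e -> (t -> t)), often must be the function: often : ((e -> (t -> t)) -> (e -> (e -> (t -> e)))).

((e -> (t -> t)) -> (e -> (e -> (t -> e))))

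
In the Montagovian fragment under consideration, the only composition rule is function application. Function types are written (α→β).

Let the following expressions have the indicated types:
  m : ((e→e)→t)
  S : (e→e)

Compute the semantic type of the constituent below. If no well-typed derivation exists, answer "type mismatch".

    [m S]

[m S] — m of type ((e→e)→t) combines with S of type (e→e): type t.

t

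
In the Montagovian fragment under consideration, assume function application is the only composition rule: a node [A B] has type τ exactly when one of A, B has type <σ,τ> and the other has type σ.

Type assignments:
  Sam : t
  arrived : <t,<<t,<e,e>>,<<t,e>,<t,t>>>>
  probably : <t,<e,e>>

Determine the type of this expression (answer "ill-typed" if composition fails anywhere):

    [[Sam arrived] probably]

[Sam arrived]: functor arrived : <t,<<t,<e,e>>,<<t,e>,<t,t>>>>, argument Sam : t; result <<t,<e,e>>,<<t,e>,<t,t>>>.
[[Sam arrived] probably]: functor [Sam arrived] : <<t,<e,e>>,<<t,e>,<t,t>>>, argument probably : <t,<e,e>>; result <<t,e>,<t,t>>.

<<t,e>,<t,t>>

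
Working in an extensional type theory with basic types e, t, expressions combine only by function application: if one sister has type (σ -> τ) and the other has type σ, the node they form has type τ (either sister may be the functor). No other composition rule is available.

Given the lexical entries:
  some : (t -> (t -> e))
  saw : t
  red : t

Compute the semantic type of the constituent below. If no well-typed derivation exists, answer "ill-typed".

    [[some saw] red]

[some saw] — some of type (t -> (t -> e)) combines with saw of type t: type (t -> e).
[[some saw] red] — [some saw] of type (t -> e) combines with red of type t: type e.

e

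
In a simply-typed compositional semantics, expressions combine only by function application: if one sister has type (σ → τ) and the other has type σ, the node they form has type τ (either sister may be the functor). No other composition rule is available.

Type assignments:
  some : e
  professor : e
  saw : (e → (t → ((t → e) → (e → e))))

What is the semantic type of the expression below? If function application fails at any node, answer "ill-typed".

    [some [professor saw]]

[professor saw] — saw of type (e → (t → ((t → e) → (e → e)))) combines with professor of type e: type (t → ((t → e) → (e → e))).
At [some [professor saw]]: neither e nor (t → ((t → e) → (e → e))) can take the other as argument; the node is ill-typed.

ill-typed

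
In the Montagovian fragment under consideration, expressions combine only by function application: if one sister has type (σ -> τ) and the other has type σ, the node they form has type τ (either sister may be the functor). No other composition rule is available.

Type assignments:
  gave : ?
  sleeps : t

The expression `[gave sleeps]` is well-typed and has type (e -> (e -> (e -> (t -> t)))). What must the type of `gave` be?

(t -> (e -> (e -> (e -> (t -> t)))))

For [gave sleeps] to have type (e -> (e -> (e -> (t -> t)))) with sleeps of type t, gave must be the function: gave : (t -> (e -> (e -> (e -> (t -> t))))).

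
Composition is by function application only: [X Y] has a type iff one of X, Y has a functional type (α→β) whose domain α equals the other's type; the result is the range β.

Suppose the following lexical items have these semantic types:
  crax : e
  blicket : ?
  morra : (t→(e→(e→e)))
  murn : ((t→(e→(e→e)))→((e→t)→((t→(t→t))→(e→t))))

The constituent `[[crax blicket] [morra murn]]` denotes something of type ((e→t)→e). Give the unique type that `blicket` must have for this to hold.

(e→(((e→t)→((t→(t→t))→(e→t)))→((e→t)→e)))

For [[crax blicket] [morra murn]] to have type ((e→t)→e) with [morra murn] of type ((e→t)→((t→(t→t))→(e→t))), [crax blicket] must be the function: [crax blicket] : (((e→t)→((t→(t→t))→(e→t)))→((e→t)→e)).
For [crax blicket] to have type (((e→t)→((t→(t→t))→(e→t)))→((e→t)→e)) with crax of type e, blicket must be the function: blicket : (e→(((e→t)→((t→(t→t))→(e→t)))→((e→t)→e))).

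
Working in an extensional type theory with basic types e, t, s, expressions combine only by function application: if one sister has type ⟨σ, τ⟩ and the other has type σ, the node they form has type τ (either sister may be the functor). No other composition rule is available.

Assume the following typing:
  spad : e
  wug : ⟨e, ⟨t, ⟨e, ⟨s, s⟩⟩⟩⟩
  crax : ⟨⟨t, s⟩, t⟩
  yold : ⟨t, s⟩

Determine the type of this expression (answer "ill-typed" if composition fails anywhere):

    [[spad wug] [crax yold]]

[spad wug]: functor wug : ⟨e, ⟨t, ⟨e, ⟨s, s⟩⟩⟩⟩, argument spad : e; result ⟨t, ⟨e, ⟨s, s⟩⟩⟩.
[crax yold]: functor crax : ⟨⟨t, s⟩, t⟩, argument yold : ⟨t, s⟩; result t.
[[spad wug] [crax yold]]: functor [spad wug] : ⟨t, ⟨e, ⟨s, s⟩⟩⟩, argument [crax yold] : t; result ⟨e, ⟨s, s⟩⟩.

⟨e, ⟨s, s⟩⟩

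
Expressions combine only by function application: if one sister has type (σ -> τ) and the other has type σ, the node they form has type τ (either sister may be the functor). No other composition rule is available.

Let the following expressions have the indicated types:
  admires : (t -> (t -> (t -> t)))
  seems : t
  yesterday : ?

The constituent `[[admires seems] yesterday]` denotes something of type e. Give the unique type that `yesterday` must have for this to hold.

[[admires seems] yesterday] is required to be e. [admires seems] : (t -> (t -> t)) cannot yield e as functor, so yesterday : ((t -> (t -> t)) -> e).

((t -> (t -> t)) -> e)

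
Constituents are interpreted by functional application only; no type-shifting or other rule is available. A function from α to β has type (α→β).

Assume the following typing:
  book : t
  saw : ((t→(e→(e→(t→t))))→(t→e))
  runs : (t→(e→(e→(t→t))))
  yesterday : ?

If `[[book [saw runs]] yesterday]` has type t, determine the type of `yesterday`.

(e→t)

At [[book [saw runs]] yesterday] (required: t): [book [saw runs]] is e, which is not a function with range t; hence yesterday is the functor — type (e→t).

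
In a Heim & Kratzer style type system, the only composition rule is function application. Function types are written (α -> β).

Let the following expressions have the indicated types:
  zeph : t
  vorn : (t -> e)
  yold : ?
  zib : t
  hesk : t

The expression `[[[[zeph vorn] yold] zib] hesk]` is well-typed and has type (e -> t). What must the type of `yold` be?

At [[[[zeph vorn] yold] zib] hesk] (required: (e -> t)): hesk is t, which is not a function with range (e -> t); hence [[[zeph vorn] yold] zib] is the functor — type (t -> (e -> t)).
At [[[zeph vorn] yold] zib] (required: (t -> (e -> t))): zib is t, which is not a function with range (t -> (e -> t)); hence [[zeph vorn] yold] is the functor — type (t -> (t -> (e -> t))).
At [[zeph vorn] yold] (required: (t -> (t -> (e -> t)))): [zeph vorn] is e, which is not a function with range (t -> (t -> (e -> t))); hence yold is the functor — type (e -> (t -> (t -> (e -> t)))).

(e -> (t -> (t -> (e -> t))))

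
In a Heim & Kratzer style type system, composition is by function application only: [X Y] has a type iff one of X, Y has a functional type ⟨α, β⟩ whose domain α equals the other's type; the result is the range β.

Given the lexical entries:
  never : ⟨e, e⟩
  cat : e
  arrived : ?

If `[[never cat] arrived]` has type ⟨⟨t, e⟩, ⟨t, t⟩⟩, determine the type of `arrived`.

[[never cat] arrived] is required to be ⟨⟨t, e⟩, ⟨t, t⟩⟩. [never cat] : e cannot yield ⟨⟨t, e⟩, ⟨t, t⟩⟩ as functor, so arrived : ⟨e, ⟨⟨t, e⟩, ⟨t, t⟩⟩⟩.

⟨e, ⟨⟨t, e⟩, ⟨t, t⟩⟩⟩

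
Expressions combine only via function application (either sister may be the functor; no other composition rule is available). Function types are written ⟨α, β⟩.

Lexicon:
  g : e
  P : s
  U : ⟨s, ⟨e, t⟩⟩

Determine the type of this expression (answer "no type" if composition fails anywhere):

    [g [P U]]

At [P U], U : ⟨s, ⟨e, t⟩⟩ takes P : s, giving ⟨e, t⟩.
At [g [P U]], [P U] : ⟨e, t⟩ takes g : e, giving t.

t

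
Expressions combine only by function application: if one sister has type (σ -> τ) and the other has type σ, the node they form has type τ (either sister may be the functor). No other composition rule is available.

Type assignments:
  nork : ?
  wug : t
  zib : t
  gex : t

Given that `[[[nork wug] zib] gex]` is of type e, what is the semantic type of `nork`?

[[[nork wug] zib] gex] is required to be e. gex : t cannot yield e as functor, so [[nork wug] zib] : (t -> e).
[[nork wug] zib] is required to be (t -> e). zib : t cannot yield (t -> e) as functor, so [nork wug] : (t -> (t -> e)).
[nork wug] is required to be (t -> (t -> e)). wug : t cannot yield (t -> (t -> e)) as functor, so nork : (t -> (t -> (t -> e))).

(t -> (t -> (t -> e)))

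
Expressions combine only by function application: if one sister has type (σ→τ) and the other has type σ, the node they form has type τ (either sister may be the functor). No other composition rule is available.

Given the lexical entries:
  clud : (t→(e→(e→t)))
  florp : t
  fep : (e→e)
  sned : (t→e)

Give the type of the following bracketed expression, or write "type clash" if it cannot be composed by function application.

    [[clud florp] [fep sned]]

type clash

[clud florp]: (t→(e→(e→t))) applied to t yields (e→(e→t)).
At [fep sned]: neither (e→e) nor (t→e) can take the other as argument; the node is ill-typed.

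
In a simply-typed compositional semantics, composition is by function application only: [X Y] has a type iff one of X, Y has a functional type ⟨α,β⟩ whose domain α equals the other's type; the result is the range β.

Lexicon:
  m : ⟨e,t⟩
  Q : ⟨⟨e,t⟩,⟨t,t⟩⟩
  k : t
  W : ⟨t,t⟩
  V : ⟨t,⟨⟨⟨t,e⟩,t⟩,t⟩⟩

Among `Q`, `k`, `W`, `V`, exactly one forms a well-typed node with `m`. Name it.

Q — combines: Q : ⟨⟨e,t⟩,⟨t,t⟩⟩ takes m : ⟨e,t⟩ as argument, giving ⟨t,t⟩.
k : t — does not combine with m.
W : ⟨t,t⟩ — does not combine with m.
V : ⟨t,⟨⟨⟨t,e⟩,t⟩,t⟩⟩ — does not combine with m.

Q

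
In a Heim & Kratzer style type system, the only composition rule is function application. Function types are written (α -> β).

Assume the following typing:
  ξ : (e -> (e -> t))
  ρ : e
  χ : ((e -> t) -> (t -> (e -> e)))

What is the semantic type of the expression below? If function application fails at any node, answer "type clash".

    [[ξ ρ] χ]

[ξ ρ]: (e -> (e -> t)) applied to e yields (e -> t).
[[ξ ρ] χ]: ((e -> t) -> (t -> (e -> e))) applied to (e -> t) yields (t -> (e -> e)).

(t -> (e -> e))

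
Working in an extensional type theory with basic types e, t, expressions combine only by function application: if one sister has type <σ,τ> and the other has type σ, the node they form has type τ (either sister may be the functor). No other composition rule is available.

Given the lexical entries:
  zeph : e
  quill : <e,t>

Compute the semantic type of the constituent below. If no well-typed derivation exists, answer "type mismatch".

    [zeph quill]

[zeph quill] — quill of type <e,t> combines with zeph of type e: type t.

t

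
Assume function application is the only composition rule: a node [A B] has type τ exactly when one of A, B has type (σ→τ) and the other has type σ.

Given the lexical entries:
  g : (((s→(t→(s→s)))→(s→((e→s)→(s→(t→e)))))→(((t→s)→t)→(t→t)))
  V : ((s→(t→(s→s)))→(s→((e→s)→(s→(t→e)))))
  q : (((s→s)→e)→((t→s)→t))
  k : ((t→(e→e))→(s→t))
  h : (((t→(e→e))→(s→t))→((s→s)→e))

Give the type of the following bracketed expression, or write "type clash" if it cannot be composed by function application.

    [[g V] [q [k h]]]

At [g V], g : (((s→(t→(s→s)))→(s→((e→s)→(s→(t→e)))))→(((t→s)→t)→(t→t))) takes V : ((s→(t→(s→s)))→(s→((e→s)→(s→(t→e))))), giving (((t→s)→t)→(t→t)).
At [k h], h : (((t→(e→e))→(s→t))→((s→s)→e)) takes k : ((t→(e→e))→(s→t)), giving ((s→s)→e).
At [q [k h]], q : (((s→s)→e)→((t→s)→t)) takes [k h] : ((s→s)→e), giving ((t→s)→t).
At [[g V] [q [k h]]], [g V] : (((t→s)→t)→(t→t)) takes [q [k h]] : ((t→s)→t), giving (t→t).

(t→t)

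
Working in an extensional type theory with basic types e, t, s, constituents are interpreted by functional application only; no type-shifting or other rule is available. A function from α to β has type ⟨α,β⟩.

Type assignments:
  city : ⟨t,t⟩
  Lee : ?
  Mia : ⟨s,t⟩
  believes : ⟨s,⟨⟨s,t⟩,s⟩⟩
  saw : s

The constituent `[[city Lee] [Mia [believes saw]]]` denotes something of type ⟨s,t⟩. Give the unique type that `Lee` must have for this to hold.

⟨⟨t,t⟩,⟨s,⟨s,t⟩⟩⟩

For [[city Lee] [Mia [believes saw]]] to have type ⟨s,t⟩ with [Mia [believes saw]] of type s, [city Lee] must be the function: [city Lee] : ⟨s,⟨s,t⟩⟩.
For [city Lee] to have type ⟨s,⟨s,t⟩⟩ with city of type ⟨t,t⟩, Lee must be the function: Lee : ⟨⟨t,t⟩,⟨s,⟨s,t⟩⟩⟩.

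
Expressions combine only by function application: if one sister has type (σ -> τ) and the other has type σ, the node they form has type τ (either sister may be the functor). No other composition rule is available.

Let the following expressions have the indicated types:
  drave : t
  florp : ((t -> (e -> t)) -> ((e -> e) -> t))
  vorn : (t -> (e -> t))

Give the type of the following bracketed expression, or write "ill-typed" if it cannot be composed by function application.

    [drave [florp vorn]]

[florp vorn]: functor florp : ((t -> (e -> t)) -> ((e -> e) -> t)), argument vorn : (t -> (e -> t)); result ((e -> e) -> t).
[drave [florp vorn]]: t and ((e -> e) -> t) cannot combine by function application — type clash.

ill-typed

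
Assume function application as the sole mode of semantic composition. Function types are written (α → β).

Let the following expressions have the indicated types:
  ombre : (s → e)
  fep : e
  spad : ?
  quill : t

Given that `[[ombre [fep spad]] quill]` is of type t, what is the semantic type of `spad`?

[[ombre [fep spad]] quill] must have type t. The sister quill has type t; that is not a function onto t, so [ombre [fep spad]] must be the functor, of type (t → t).
[ombre [fep spad]] must have type (t → t). The sister ombre has type (s → e); that is not a function onto (t → t), so [fep spad] must be the functor, of type ((s → e) → (t → t)).
[fep spad] must have type ((s → e) → (t → t)). The sister fep has type e; that is not a function onto ((s → e) → (t → t)), so spad must be the functor, of type (e → ((s → e) → (t → t))).

(e → ((s → e) → (t → t)))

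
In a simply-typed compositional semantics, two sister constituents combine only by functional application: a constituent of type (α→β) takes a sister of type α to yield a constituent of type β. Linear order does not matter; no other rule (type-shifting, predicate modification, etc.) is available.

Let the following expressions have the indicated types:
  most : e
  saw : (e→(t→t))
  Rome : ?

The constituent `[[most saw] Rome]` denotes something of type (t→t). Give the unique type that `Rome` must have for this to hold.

((t→t)→(t→t))

[[most saw] Rome] must have type (t→t). The sister [most saw] has type (t→t); that is not a function onto (t→t), so Rome must be the functor, of type ((t→t)→(t→t)).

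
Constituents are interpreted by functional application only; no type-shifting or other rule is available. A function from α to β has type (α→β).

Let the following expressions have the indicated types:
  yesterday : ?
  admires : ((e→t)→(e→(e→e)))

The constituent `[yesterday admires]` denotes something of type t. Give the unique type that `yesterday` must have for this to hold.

For [yesterday admires] to have type t with admires of type ((e→t)→(e→(e→e))), yesterday must be the function: yesterday : (((e→t)→(e→(e→e)))→t).

(((e→t)→(e→(e→e)))→t)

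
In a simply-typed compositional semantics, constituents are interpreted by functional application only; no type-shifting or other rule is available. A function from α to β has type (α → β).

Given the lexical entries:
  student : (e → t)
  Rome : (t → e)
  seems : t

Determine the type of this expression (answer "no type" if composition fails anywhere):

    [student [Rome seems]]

[Rome seems]: functor Rome : (t → e), argument seems : t; result e.
[student [Rome seems]]: functor student : (e → t), argument [Rome seems] : e; result t.

t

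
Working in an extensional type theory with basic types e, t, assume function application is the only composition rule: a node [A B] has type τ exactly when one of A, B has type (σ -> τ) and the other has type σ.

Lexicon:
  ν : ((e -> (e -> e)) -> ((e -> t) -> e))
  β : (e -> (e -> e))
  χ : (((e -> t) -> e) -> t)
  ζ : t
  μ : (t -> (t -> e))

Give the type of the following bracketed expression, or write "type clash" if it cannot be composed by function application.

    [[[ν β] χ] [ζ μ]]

e

[ν β]: ν is ((e -> (e -> e)) -> ((e -> t) -> e)), β is (e -> (e -> e)); result ((e -> t) -> e).
[[ν β] χ]: χ is (((e -> t) -> e) -> t), [ν β] is ((e -> t) -> e); result t.
[ζ μ]: μ is (t -> (t -> e)), ζ is t; result (t -> e).
[[[ν β] χ] [ζ μ]]: [ζ μ] is (t -> e), [[ν β] χ] is t; result e.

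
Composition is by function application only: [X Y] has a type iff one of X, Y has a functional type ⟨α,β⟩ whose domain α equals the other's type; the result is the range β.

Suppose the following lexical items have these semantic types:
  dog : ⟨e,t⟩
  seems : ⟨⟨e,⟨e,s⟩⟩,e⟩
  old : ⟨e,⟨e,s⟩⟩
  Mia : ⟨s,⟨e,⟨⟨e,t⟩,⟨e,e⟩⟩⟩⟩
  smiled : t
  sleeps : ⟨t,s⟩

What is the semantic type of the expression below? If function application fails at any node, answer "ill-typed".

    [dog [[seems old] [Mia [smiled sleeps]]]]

At [seems old], seems : ⟨⟨e,⟨e,s⟩⟩,e⟩ takes old : ⟨e,⟨e,s⟩⟩, giving e.
At [smiled sleeps], sleeps : ⟨t,s⟩ takes smiled : t, giving s.
At [Mia [smiled sleeps]], Mia : ⟨s,⟨e,⟨⟨e,t⟩,⟨e,e⟩⟩⟩⟩ takes [smiled sleeps] : s, giving ⟨e,⟨⟨e,t⟩,⟨e,e⟩⟩⟩.
At [[seems old] [Mia [smiled sleeps]]], [Mia [smiled sleeps]] : ⟨e,⟨⟨e,t⟩,⟨e,e⟩⟩⟩ takes [seems old] : e, giving ⟨⟨e,t⟩,⟨e,e⟩⟩.
At [dog [[seems old] [Mia [smiled sleeps]]]], [[seems old] [Mia [smiled sleeps]]] : ⟨⟨e,t⟩,⟨e,e⟩⟩ takes dog : ⟨e,t⟩, giving ⟨e,e⟩.

⟨e,e⟩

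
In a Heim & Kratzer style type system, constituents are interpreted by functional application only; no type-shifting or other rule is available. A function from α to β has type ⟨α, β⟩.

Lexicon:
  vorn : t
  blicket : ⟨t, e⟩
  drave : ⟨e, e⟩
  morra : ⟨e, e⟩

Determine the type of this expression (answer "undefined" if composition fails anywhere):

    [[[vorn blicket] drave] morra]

[vorn blicket]: functor blicket : ⟨t, e⟩, argument vorn : t; result e.
[[vorn blicket] drave]: functor drave : ⟨e, e⟩, argument [vorn blicket] : e; result e.
[[[vorn blicket] drave] morra]: functor morra : ⟨e, e⟩, argument [[vorn blicket] drave] : e; result e.

e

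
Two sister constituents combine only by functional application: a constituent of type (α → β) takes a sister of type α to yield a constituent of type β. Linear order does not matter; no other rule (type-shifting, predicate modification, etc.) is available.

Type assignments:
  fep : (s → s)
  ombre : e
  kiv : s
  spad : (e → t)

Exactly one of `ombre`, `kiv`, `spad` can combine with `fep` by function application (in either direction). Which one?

kiv

ombre : e — neither side's domain matches the other.
kiv — combines: fep : (s → s) takes kiv : s as argument, giving s.
spad : (e → t) — neither side's domain matches the other.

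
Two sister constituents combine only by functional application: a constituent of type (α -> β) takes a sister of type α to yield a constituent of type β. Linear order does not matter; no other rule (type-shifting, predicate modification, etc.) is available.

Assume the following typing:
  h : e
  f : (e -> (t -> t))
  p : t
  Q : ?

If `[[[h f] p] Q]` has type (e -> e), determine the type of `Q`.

(t -> (e -> e))

For [[[h f] p] Q] to have type (e -> e) with [[h f] p] of type t, Q must be the function: Q : (t -> (e -> e)).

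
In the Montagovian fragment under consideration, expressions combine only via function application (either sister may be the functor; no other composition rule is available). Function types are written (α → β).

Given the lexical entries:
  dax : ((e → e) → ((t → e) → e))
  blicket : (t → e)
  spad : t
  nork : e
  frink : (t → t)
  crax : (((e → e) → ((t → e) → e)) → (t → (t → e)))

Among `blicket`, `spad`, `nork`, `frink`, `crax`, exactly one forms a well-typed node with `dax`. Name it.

blicket : (t → e) — neither side's domain matches the other.
spad : t — neither side's domain matches the other.
nork : e — neither side's domain matches the other.
frink : (t → t) — neither side's domain matches the other.
crax — combines: crax : (((e → e) → ((t → e) → e)) → (t → (t → e))) takes dax : ((e → e) → ((t → e) → e)) as argument, giving (t → (t → e)).

crax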